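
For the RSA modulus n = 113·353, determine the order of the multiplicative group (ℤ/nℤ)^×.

φ(n) = (p − 1)(q − 1) = (113−1)(353−1) = 112·352 = 39424.

39424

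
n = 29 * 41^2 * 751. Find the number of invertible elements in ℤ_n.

34440000

φ(29) = 29 − 1 = 28.
φ(41^2) = 41^1·(41−1) = 41·40 = 1640.
φ(751) = 751 − 1 = 750.
Since φ is multiplicative, φ(36610499) = 28 · 1640 · 750 = 34440000.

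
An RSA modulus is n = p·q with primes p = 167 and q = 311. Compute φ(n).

φ(n) = (p − 1)(q − 1) = (167−1)(311−1) = 166·310 = 51460.

51460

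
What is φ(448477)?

380160

Factor 448477: 448477 = 17 * 23 * 31 * 37.
φ(448477) = 448477 · (1 − 1/17) · (1 − 1/23) · (1 − 1/31) · (1 − 1/37)
       = 448477 · 380160/448477 = 380160.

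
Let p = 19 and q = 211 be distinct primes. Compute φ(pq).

3780

φ(4009) = 4009 · (1 − 1/19) · (1 − 1/211)
       = 4009 · 3780/4009 = 3780.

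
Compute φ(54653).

50400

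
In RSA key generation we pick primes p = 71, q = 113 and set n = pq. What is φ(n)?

7840

For distinct primes, φ(pq) = (p−1)(q−1) = 70 × 112 = 7840.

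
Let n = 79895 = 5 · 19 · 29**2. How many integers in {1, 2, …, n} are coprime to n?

58464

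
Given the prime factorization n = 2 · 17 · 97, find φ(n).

1536

φ(2) = 2 − 1 = 1.
φ(17) = 17 − 1 = 16.
φ(97) = 97 − 1 = 96.
Multiply: 1 · 16 · 96 = 1536.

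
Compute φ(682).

300

Factor 682: 682 = 2 · 11 · 31.
φ(2) = 2 − 1 = 1.
φ(11) = 11 − 1 = 10.
φ(31) = 31 − 1 = 30.
φ(682) = 1 × 10 × 30 = 300.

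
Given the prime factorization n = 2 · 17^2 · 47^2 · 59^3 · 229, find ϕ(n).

27070199567616

φ(60050284812382) = 60050284812382 · (1 − 1/2) · (1 − 1/17) · (1 − 1/47) · (1 − 1/59) · (1 − 1/229)
       = 60050284812382 · 9732864/21590578 = 27070199567616.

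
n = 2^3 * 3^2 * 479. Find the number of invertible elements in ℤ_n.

φ(2^3) = 2^3 − 2^2 = 8 − 4 = 4.
φ(3^2) = 3^2 − 3^1 = 9 − 3 = 6.
φ(479) = 479 − 1 = 478.
φ(34488) = 4 × 6 × 478 = 11472.

11472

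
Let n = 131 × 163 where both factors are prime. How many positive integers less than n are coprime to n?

φ(131) = 131 − 1 = 130.
φ(163) = 163 − 1 = 162.
Since φ is multiplicative, φ(21353) = 130 · 162 = 21060.

21060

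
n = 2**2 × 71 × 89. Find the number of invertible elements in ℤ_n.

φ(25276) = 25276 · (1 − 1/2) · (1 − 1/71) · (1 − 1/89)
       = 25276 · 6160/12638 = 12320.

12320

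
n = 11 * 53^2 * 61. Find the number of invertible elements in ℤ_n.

1653600

φ(1884839) = 1884839 · (1 − 1/11) · (1 − 1/53) · (1 − 1/61)
       = 1884839 · 31200/35563 = 1653600.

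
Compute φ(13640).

4800

Prime factorization: 13640 = 2**3 · 5 · 11 · 31.
φ(13640) = 13640 · (1 − 1/2) · (1 − 1/5) · (1 − 1/11) · (1 − 1/31)
       = 13640 · 1200/3410 = 4800.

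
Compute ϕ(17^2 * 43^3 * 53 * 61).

65903685120

φ(17^2) = 17^1·(17−1) = 17·16 = 272.
φ(43^3) = 43^3 − 43^2 = 79507 − 1849 = 77658.
φ(53) = 53 − 1 = 52.
φ(61) = 61 − 1 = 60.
φ(74286331859) = 272 × 77658 × 52 × 60 = 65903685120.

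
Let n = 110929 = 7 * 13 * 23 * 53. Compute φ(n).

82368

φ(110929) = 110929 · (1 − 1/7) · (1 − 1/13) · (1 − 1/23) · (1 − 1/53)
       = 110929 · 82368/110929 = 82368.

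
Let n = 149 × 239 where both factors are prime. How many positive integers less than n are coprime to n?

35224

For distinct primes, φ(pq) = (p−1)(q−1) = 148 × 238 = 35224.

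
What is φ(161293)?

138600

161293 = 11^2 · 31 · 43.
φ(11^2) = 11^2 − 11^1 = 121 − 11 = 110.
φ(31) = 31 − 1 = 30.
φ(43) = 43 − 1 = 42.
φ(161293) = 110 × 30 × 42 = 138600.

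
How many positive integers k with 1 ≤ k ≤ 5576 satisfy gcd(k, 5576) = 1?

2560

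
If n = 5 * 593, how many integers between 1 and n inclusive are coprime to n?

φ(5) = 5 − 1 = 4.
φ(593) = 593 − 1 = 592.
Multiply: 4 · 592 = 2368.

2368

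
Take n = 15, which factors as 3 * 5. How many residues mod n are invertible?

φ(3) = 3 − 1 = 2.
φ(5) = 5 − 1 = 4.
Multiply: 2 · 4 = 8.

8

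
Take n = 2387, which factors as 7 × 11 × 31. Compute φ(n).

1800

φ(7) = 7 − 1 = 6.
φ(11) = 11 − 1 = 10.
φ(31) = 31 − 1 = 30.
Since φ is multiplicative, φ(2387) = 6 · 10 · 30 = 1800.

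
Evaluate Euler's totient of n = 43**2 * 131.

234780

φ(242219) = 242219 · (1 − 1/43) · (1 − 1/131)
       = 242219 · 5460/5633 = 234780.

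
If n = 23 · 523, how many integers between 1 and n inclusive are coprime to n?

φ(12029) = 12029 · (1 − 1/23) · (1 − 1/523)
       = 12029 · 11484/12029 = 11484.

11484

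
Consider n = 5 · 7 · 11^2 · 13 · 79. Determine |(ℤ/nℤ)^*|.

2471040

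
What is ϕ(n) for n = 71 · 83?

5740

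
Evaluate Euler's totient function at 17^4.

78608

φ(83521) = 83521 · (1 − 1/17)
       = 83521 · 16/17 = 78608.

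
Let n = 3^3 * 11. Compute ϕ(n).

180

φ(3^3) = 3^2·(3−1) = 9·2 = 18.
φ(11) = 11 − 1 = 10.
φ(297) = 18 × 10 = 180.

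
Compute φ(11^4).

13310

φ(11^4) = 11^4 − 11^3 = 14641 − 1331 = 13310.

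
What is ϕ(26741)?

Factor 26741: 26741 = 11^2 · 13 · 17.
φ(26741) = 26741 · (1 − 1/11) · (1 − 1/13) · (1 − 1/17)
       = 26741 · 1920/2431 = 21120.

21120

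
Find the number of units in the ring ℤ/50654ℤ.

First factor: 50654 = 2 * 19 * 31 * 43.
φ(50654) = 50654 · (1 − 1/2) · (1 − 1/19) · (1 − 1/31) · (1 − 1/43)
       = 50654 · 22680/50654 = 22680.

22680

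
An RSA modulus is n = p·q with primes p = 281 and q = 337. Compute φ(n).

For distinct primes, φ(pq) = (p−1)(q−1) = 280 × 336 = 94080.

94080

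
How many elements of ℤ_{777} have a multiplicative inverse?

First factor: 777 = 3 * 7 * 37.
φ(3) = 3 − 1 = 2.
φ(7) = 7 − 1 = 6.
φ(37) = 37 − 1 = 36.
Since φ is multiplicative, φ(777) = 2 · 6 · 36 = 432.

432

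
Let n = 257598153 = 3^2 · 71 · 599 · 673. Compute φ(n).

φ(3^2) = 3^2 − 3^1 = 9 − 3 = 6.
φ(71) = 71 − 1 = 70.
φ(599) = 599 − 1 = 598.
φ(673) = 673 − 1 = 672.
Multiply: 6 · 70 · 598 · 672 = 168779520.

168779520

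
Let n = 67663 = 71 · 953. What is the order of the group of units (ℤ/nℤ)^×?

φ(67663) = 67663 · (1 − 1/71) · (1 − 1/953)
       = 67663 · 66640/67663 = 66640.

66640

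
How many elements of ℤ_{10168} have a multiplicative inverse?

4800

Factor 10168: 10168 = 2^3 · 31 · 41.
φ(2^3) = 2^3 − 2^2 = 8 − 4 = 4.
φ(31) = 31 − 1 = 30.
φ(41) = 41 − 1 = 40.
φ(10168) = 4 × 30 × 40 = 4800.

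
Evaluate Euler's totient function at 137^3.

φ(137^3) = 137^2·(137−1) = 18769·136 = 2552584.

2552584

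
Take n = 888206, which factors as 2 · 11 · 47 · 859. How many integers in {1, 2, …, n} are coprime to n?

φ(2) = 2 − 1 = 1.
φ(11) = 11 − 1 = 10.
φ(47) = 47 − 1 = 46.
φ(859) = 859 − 1 = 858.
Since φ is multiplicative, φ(888206) = 1 · 10 · 46 · 858 = 394680.

394680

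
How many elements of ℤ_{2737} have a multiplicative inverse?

2737 = 7 · 17 · 23.
φ(7) = 7 − 1 = 6.
φ(17) = 17 − 1 = 16.
φ(23) = 23 − 1 = 22.
φ(2737) = 6 × 16 × 22 = 2112.

2112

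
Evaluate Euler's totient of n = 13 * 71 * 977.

819840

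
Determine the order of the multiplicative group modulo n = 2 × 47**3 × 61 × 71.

φ(899314826) = 899314826 · (1 − 1/2) · (1 − 1/47) · (1 − 1/61) · (1 − 1/71)
       = 899314826 · 193200/407114 = 426778800.

426778800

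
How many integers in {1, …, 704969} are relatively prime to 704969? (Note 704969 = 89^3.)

697048

φ(704969) = 704969 · (1 − 1/89)
       = 704969 · 88/89 = 697048.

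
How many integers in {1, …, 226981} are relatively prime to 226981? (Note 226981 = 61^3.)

φ(61^3) = 61^3 − 61^2 = 226981 − 3721 = 223260.

223260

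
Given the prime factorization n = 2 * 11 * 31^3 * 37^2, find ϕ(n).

φ(2) = 2 − 1 = 1.
φ(11) = 11 − 1 = 10.
φ(31^3) = 31^3 − 31^2 = 29791 − 961 = 28830.
φ(37^2) = 37^2 − 37^1 = 1369 − 37 = 1332.
Multiply: 1 · 10 · 28830 · 1332 = 384015600.

384015600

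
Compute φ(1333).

Prime factorization: 1333 = 31 × 43.
φ(31) = 31 − 1 = 30.
φ(43) = 43 − 1 = 42.
Multiply: 30 · 42 = 1260.

1260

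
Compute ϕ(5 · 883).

φ(5) = 5 − 1 = 4.
φ(883) = 883 − 1 = 882.
Multiply: 4 · 882 = 3528.

3528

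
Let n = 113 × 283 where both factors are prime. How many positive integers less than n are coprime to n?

31584

φ(pq) = (p−1)(q−1) = 112 · 282 = 31584.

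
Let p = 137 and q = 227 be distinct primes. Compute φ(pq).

φ(pq) = (p−1)(q−1) = 136 · 226 = 30736.

30736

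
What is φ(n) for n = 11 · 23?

φ(253) = 253 · (1 − 1/11) · (1 − 1/23)
       = 253 · 220/253 = 220.

220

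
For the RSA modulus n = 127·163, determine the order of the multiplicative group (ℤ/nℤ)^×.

20412

φ(20701) = 20701 · (1 − 1/127) · (1 − 1/163)
       = 20701 · 20412/20701 = 20412.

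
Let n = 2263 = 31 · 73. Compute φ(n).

2160

φ(31) = 31 − 1 = 30.
φ(73) = 73 − 1 = 72.
Since φ is multiplicative, φ(2263) = 30 · 72 = 2160.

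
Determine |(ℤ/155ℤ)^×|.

120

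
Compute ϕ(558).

180

Factor 558: 558 = 2 × 3^2 × 31.
φ(558) = 558 · (1 − 1/2) · (1 − 1/3) · (1 − 1/31)
       = 558 · 60/186 = 180.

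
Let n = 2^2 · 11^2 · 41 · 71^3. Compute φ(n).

3105256000

φ(2^2) = 2^1·(2−1) = 2·1 = 2.
φ(11^2) = 11^1·(11−1) = 11·10 = 110.
φ(41) = 41 − 1 = 40.
φ(71^3) = 71^3 − 71^2 = 357911 − 5041 = 352870.
Multiply: 2 · 110 · 40 · 352870 = 3105256000.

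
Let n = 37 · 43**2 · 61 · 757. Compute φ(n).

2949125760

φ(3159107101) = 3159107101 · (1 − 1/37) · (1 − 1/43) · (1 − 1/61) · (1 − 1/757)
       = 3159107101 · 68584320/73467607 = 2949125760.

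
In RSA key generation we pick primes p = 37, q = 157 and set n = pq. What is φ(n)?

5616

φ(5809) = 5809 · (1 − 1/37) · (1 − 1/157)
       = 5809 · 5616/5809 = 5616.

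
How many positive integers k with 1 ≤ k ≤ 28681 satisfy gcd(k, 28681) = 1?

28681 = 23 × 29 × 43.
φ(28681) = 28681 · (1 − 1/23) · (1 − 1/29) · (1 − 1/43)
       = 28681 · 25872/28681 = 25872.

25872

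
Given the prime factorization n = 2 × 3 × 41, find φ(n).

φ(2) = 2 − 1 = 1.
φ(3) = 3 − 1 = 2.
φ(41) = 41 − 1 = 40.
φ(246) = 1 × 2 × 40 = 80.

80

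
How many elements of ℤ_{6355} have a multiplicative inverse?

Prime factorization: 6355 = 5 × 31 × 41.
φ(6355) = 6355 · (1 − 1/5) · (1 − 1/31) · (1 − 1/41)
       = 6355 · 4800/6355 = 4800.

4800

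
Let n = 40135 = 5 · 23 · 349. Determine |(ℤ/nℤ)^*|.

30624

φ(40135) = 40135 · (1 − 1/5) · (1 − 1/23) · (1 − 1/349)
       = 40135 · 30624/40135 = 30624.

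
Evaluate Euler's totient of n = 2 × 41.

φ(82) = 82 · (1 − 1/2) · (1 − 1/41)
       = 82 · 40/82 = 40.

40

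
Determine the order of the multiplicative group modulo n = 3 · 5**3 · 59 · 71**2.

57652000

φ(111532125) = 111532125 · (1 − 1/3) · (1 − 1/5) · (1 − 1/59) · (1 − 1/71)
       = 111532125 · 32480/62835 = 57652000.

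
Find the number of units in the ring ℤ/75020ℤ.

26400

First factor: 75020 = 2**2 × 5 × 11**2 × 31.
φ(75020) = 75020 · (1 − 1/2) · (1 − 1/5) · (1 − 1/11) · (1 − 1/31)
       = 75020 · 1200/3410 = 26400.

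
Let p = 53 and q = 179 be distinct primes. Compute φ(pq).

φ(53) = 53 − 1 = 52.
φ(179) = 179 − 1 = 178.
Multiply: 52 · 178 = 9256.

9256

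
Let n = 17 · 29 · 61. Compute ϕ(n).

φ(30073) = 30073 · (1 − 1/17) · (1 − 1/29) · (1 − 1/61)
       = 30073 · 26880/30073 = 26880.

26880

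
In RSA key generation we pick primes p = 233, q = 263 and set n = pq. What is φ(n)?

60784

φ(pq) = (p−1)(q−1) = 232 · 262 = 60784.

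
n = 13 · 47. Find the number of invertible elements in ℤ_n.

552

φ(611) = 611 · (1 − 1/13) · (1 − 1/47)
       = 611 · 552/611 = 552.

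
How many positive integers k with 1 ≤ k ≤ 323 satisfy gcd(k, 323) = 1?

288

Factor 323: 323 = 17 * 19.
φ(17) = 17 − 1 = 16.
φ(19) = 19 − 1 = 18.
Since φ is multiplicative, φ(323) = 16 · 18 = 288.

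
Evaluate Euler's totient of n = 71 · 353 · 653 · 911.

14619404800

φ(71) = 71 − 1 = 70.
φ(353) = 353 − 1 = 352.
φ(653) = 653 − 1 = 652.
φ(911) = 911 − 1 = 910.
Multiply: 70 · 352 · 652 · 910 = 14619404800.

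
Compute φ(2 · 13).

12

φ(2) = 2 − 1 = 1.
φ(13) = 13 − 1 = 12.
Multiply: 1 · 12 = 12.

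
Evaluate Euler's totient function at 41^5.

φ(115856201) = 115856201 · (1 − 1/41)
       = 115856201 · 40/41 = 113030440.

113030440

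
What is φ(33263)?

Factor 33263: 33263 = 29 * 31 * 37.
φ(33263) = 33263 · (1 − 1/29) · (1 − 1/31) · (1 − 1/37)
       = 33263 · 30240/33263 = 30240.

30240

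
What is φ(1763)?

Factor 1763: 1763 = 41 × 43.
φ(1763) = 1763 · (1 − 1/41) · (1 − 1/43)
       = 1763 · 1680/1763 = 1680.

1680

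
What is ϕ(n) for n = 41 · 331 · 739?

9741600

φ(10028969) = 10028969 · (1 − 1/41) · (1 − 1/331) · (1 − 1/739)
       = 10028969 · 9741600/10028969 = 9741600.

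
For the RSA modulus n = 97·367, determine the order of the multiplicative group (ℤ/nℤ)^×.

35136

φ(97) = 97 − 1 = 96.
φ(367) = 367 − 1 = 366.
Multiply: 96 · 366 = 35136.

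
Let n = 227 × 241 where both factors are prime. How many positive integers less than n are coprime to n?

φ(227) = 227 − 1 = 226.
φ(241) = 241 − 1 = 240.
Multiply: 226 · 240 = 54240.

54240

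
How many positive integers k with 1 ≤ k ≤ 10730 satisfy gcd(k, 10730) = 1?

Factor 10730: 10730 = 2 × 5 × 29 × 37.
φ(2) = 2 − 1 = 1.
φ(5) = 5 − 1 = 4.
φ(29) = 29 − 1 = 28.
φ(37) = 37 − 1 = 36.
Since φ is multiplicative, φ(10730) = 1 · 4 · 28 · 36 = 4032.

4032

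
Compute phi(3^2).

φ(9) = 9 · (1 − 1/3)
       = 9 · 2/3 = 6.

6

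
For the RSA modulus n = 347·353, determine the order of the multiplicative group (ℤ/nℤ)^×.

121792

φ(347) = 347 − 1 = 346.
φ(353) = 353 − 1 = 352.
Since φ is multiplicative, φ(122491) = 346 · 352 = 121792.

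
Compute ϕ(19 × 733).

13176

φ(19) = 19 − 1 = 18.
φ(733) = 733 − 1 = 732.
Since φ is multiplicative, φ(13927) = 18 · 732 = 13176.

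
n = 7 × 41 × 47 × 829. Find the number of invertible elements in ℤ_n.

φ(11182381) = 11182381 · (1 − 1/7) · (1 − 1/41) · (1 − 1/47) · (1 − 1/829)
       = 11182381 · 9141120/11182381 = 9141120.

9141120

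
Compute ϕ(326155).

241920

Prime factorization: 326155 = 5 × 37 × 41 × 43.
φ(326155) = 326155 · (1 − 1/5) · (1 − 1/37) · (1 − 1/41) · (1 − 1/43)
       = 326155 · 241920/326155 = 241920.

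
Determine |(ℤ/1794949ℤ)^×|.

Factor 1794949: 1794949 = 13**3 · 19 · 43.
φ(13^3) = 13^2·(13−1) = 169·12 = 2028.
φ(19) = 19 − 1 = 18.
φ(43) = 43 − 1 = 42.
Since φ is multiplicative, φ(1794949) = 2028 · 18 · 42 = 1533168.

1533168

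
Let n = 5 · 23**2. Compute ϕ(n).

2024

φ(2645) = 2645 · (1 − 1/5) · (1 − 1/23)
       = 2645 · 88/115 = 2024.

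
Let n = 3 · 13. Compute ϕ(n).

φ(3) = 3 − 1 = 2.
φ(13) = 13 − 1 = 12.
Since φ is multiplicative, φ(39) = 2 · 12 = 24.

24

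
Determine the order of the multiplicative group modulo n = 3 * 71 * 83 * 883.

10125360

φ(15610557) = 15610557 · (1 − 1/3) · (1 − 1/71) · (1 − 1/83) · (1 − 1/883)
       = 15610557 · 10125360/15610557 = 10125360.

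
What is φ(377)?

336

Factor 377: 377 = 13 · 29.
φ(377) = 377 · (1 − 1/13) · (1 − 1/29)
       = 377 · 336/377 = 336.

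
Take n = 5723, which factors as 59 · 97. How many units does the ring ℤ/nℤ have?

φ(5723) = 5723 · (1 − 1/59) · (1 − 1/97)
       = 5723 · 5568/5723 = 5568.

5568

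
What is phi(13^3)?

2028

φ(2197) = 2197 · (1 − 1/13)
       = 2197 · 12/13 = 2028.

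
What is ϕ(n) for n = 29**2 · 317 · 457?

117005952

φ(29^2) = 29^1·(29−1) = 29·28 = 812.
φ(317) = 317 − 1 = 316.
φ(457) = 457 − 1 = 456.
Multiply: 812 · 316 · 456 = 117005952.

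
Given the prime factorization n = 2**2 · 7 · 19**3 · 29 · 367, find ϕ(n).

φ(2044009436) = 2044009436 · (1 − 1/2) · (1 − 1/7) · (1 − 1/19) · (1 − 1/29) · (1 − 1/367)
       = 2044009436 · 1106784/2831038 = 799098048.

799098048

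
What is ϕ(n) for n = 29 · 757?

21168

φ(21953) = 21953 · (1 − 1/29) · (1 − 1/757)
       = 21953 · 21168/21953 = 21168.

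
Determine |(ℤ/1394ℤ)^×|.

640

1394 = 2 * 17 * 41.
φ(1394) = 1394 · (1 − 1/2) · (1 − 1/17) · (1 − 1/41)
       = 1394 · 640/1394 = 640.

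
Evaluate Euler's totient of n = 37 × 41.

1440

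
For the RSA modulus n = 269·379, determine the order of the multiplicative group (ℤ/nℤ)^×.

101304

φ(n) = (p − 1)(q − 1) = (269−1)(379−1) = 268·378 = 101304.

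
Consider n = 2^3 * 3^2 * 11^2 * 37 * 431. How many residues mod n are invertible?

40867200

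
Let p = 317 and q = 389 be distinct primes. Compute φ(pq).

122608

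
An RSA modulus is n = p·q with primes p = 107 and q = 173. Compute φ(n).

18232

φ(pq) = (p−1)(q−1) = 106 · 172 = 18232.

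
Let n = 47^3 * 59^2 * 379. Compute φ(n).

φ(136973580077) = 136973580077 · (1 − 1/47) · (1 − 1/59) · (1 − 1/379)
       = 136973580077 · 1008504/1050967 = 131439334824.

131439334824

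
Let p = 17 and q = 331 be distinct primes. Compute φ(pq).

5280

φ(5627) = 5627 · (1 − 1/17) · (1 − 1/331)
       = 5627 · 5280/5627 = 5280.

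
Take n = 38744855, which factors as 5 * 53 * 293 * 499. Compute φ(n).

φ(38744855) = 38744855 · (1 − 1/5) · (1 − 1/53) · (1 − 1/293) · (1 − 1/499)
       = 38744855 · 30246528/38744855 = 30246528.

30246528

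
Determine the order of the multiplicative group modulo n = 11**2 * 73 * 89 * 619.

430721280

φ(486618803) = 486618803 · (1 − 1/11) · (1 − 1/73) · (1 − 1/89) · (1 − 1/619)
       = 486618803 · 39156480/44238073 = 430721280.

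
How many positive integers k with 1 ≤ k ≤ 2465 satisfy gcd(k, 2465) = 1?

1792

2465 = 5 · 17 · 29.
φ(5) = 5 − 1 = 4.
φ(17) = 17 − 1 = 16.
φ(29) = 29 − 1 = 28.
Multiply: 4 · 16 · 28 = 1792.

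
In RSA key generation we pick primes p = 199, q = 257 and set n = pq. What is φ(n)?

50688

φ(51143) = 51143 · (1 − 1/199) · (1 − 1/257)
       = 51143 · 50688/51143 = 50688.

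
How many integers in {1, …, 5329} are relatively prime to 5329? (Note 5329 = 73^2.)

5256

φ(5329) = 5329 · (1 − 1/73)
       = 5329 · 72/73 = 5256.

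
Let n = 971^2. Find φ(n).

941870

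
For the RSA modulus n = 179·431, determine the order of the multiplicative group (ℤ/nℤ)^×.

76540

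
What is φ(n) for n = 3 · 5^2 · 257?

10240

φ(3) = 3 − 1 = 2.
φ(5^2) = 5^2 − 5^1 = 25 − 5 = 20.
φ(257) = 257 − 1 = 256.
Multiply: 2 · 20 · 256 = 10240.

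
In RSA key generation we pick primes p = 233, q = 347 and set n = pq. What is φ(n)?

80272

For distinct primes, φ(pq) = (p−1)(q−1) = 232 × 346 = 80272.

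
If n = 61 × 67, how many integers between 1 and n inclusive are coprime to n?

φ(61) = 61 − 1 = 60.
φ(67) = 67 − 1 = 66.
Multiply: 60 · 66 = 3960.

3960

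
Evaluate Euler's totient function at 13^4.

φ(13^4) = 13^3·(13−1) = 2197·12 = 26364.

26364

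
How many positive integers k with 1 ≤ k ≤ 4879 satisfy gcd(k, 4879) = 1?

3840

Prime factorization: 4879 = 7 · 17 · 41.
φ(4879) = 4879 · (1 − 1/7) · (1 − 1/17) · (1 − 1/41)
       = 4879 · 3840/4879 = 3840.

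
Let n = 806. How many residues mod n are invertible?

360

806 = 2 · 13 · 31.
φ(2) = 2 − 1 = 1.
φ(13) = 13 − 1 = 12.
φ(31) = 31 − 1 = 30.
Multiply: 1 · 12 · 30 = 360.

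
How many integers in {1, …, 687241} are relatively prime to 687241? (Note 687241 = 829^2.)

φ(687241) = 687241 · (1 − 1/829)
       = 687241 · 828/829 = 686412.

686412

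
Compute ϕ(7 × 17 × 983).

94272

φ(7) = 7 − 1 = 6.
φ(17) = 17 − 1 = 16.
φ(983) = 983 − 1 = 982.
Since φ is multiplicative, φ(116977) = 6 · 16 · 982 = 94272.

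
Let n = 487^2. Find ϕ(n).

φ(237169) = 237169 · (1 − 1/487)
       = 237169 · 486/487 = 236682.

236682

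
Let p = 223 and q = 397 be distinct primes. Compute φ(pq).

87912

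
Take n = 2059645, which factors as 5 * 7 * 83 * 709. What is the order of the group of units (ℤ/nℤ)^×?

1393344

φ(2059645) = 2059645 · (1 − 1/5) · (1 − 1/7) · (1 − 1/83) · (1 − 1/709)
       = 2059645 · 1393344/2059645 = 1393344.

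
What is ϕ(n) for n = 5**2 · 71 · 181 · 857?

215712000

φ(275332675) = 275332675 · (1 − 1/5) · (1 − 1/71) · (1 − 1/181) · (1 − 1/857)
       = 275332675 · 43142400/55066535 = 215712000.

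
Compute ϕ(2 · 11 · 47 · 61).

φ(2) = 2 − 1 = 1.
φ(11) = 11 − 1 = 10.
φ(47) = 47 − 1 = 46.
φ(61) = 61 − 1 = 60.
Since φ is multiplicative, φ(63074) = 1 · 10 · 46 · 60 = 27600.

27600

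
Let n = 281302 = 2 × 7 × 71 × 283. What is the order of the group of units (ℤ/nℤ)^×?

φ(281302) = 281302 · (1 − 1/2) · (1 − 1/7) · (1 − 1/71) · (1 − 1/283)
       = 281302 · 118440/281302 = 118440.

118440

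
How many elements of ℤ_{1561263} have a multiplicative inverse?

Prime factorization: 1561263 = 3 · 11**3 · 17 · 23.
φ(3) = 3 − 1 = 2.
φ(11^3) = 11^3 − 11^2 = 1331 − 121 = 1210.
φ(17) = 17 − 1 = 16.
φ(23) = 23 − 1 = 22.
φ(1561263) = 2 × 1210 × 16 × 22 = 851840.

851840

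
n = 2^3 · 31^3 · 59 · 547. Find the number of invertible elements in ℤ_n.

φ(7691559544) = 7691559544 · (1 − 1/2) · (1 − 1/31) · (1 − 1/59) · (1 − 1/547)
       = 7691559544 · 950040/2000926 = 3651953760.

3651953760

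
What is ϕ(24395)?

15360

24395 = 5 × 7 × 17 × 41.
φ(24395) = 24395 · (1 − 1/5) · (1 − 1/7) · (1 − 1/17) · (1 − 1/41)
       = 24395 · 15360/24395 = 15360.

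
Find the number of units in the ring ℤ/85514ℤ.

34320

Prime factorization: 85514 = 2 * 11 * 13^2 * 23.
φ(85514) = 85514 · (1 − 1/2) · (1 − 1/11) · (1 − 1/13) · (1 − 1/23)
       = 85514 · 2640/6578 = 34320.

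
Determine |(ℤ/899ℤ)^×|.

840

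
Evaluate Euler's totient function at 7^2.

42

φ(49) = 49 · (1 − 1/7)
       = 49 · 6/7 = 42.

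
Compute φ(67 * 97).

φ(6499) = 6499 · (1 − 1/67) · (1 − 1/97)
       = 6499 · 6336/6499 = 6336.

6336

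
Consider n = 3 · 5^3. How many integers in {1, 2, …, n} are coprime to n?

200

φ(375) = 375 · (1 − 1/3) · (1 − 1/5)
       = 375 · 8/15 = 200.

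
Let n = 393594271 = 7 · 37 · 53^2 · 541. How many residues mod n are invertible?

321459840

φ(393594271) = 393594271 · (1 − 1/7) · (1 − 1/37) · (1 − 1/53) · (1 − 1/541)
       = 393594271 · 6065280/7426307 = 321459840.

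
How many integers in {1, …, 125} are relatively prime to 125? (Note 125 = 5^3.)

100

φ(125) = 125 · (1 − 1/5)
       = 125 · 4/5 = 100.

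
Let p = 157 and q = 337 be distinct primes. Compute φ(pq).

φ(157) = 157 − 1 = 156.
φ(337) = 337 − 1 = 336.
Since φ is multiplicative, φ(52909) = 156 · 336 = 52416.

52416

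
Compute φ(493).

448

Prime factorization: 493 = 17 · 29.
φ(493) = 493 · (1 − 1/17) · (1 − 1/29)
       = 493 · 448/493 = 448.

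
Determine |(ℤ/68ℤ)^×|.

32

Factor 68: 68 = 2^2 · 17.
φ(68) = 68 · (1 − 1/2) · (1 − 1/17)
       = 68 · 16/34 = 32.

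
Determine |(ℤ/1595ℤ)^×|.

Prime factorization: 1595 = 5 · 11 · 29.
φ(5) = 5 − 1 = 4.
φ(11) = 11 − 1 = 10.
φ(29) = 29 − 1 = 28.
φ(1595) = 4 × 10 × 28 = 1120.

1120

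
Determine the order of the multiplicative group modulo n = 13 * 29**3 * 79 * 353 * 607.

4701594433536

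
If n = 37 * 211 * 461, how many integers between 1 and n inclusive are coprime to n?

φ(3599027) = 3599027 · (1 − 1/37) · (1 − 1/211) · (1 − 1/461)
       = 3599027 · 3477600/3599027 = 3477600.

3477600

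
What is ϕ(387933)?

387933 = 3 · 7^3 · 13 · 29.
φ(3) = 3 − 1 = 2.
φ(7^3) = 7^2·(7−1) = 49·6 = 294.
φ(13) = 13 − 1 = 12.
φ(29) = 29 − 1 = 28.
φ(387933) = 2 × 294 × 12 × 28 = 197568.

197568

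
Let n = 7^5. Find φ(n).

14406

φ(16807) = 16807 · (1 − 1/7)
       = 16807 · 6/7 = 14406.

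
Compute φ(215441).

Factor 215441: 215441 = 17 * 19 * 23 * 29.
φ(17) = 17 − 1 = 16.
φ(19) = 19 − 1 = 18.
φ(23) = 23 − 1 = 22.
φ(29) = 29 − 1 = 28.
Multiply: 16 · 18 · 22 · 28 = 177408.

177408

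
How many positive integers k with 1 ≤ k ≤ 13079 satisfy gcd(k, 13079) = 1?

Prime factorization: 13079 = 11 · 29 · 41.
φ(13079) = 13079 · (1 − 1/11) · (1 − 1/29) · (1 − 1/41)
       = 13079 · 11200/13079 = 11200.

11200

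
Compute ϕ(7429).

6336

First factor: 7429 = 17 · 19 · 23.
φ(17) = 17 − 1 = 16.
φ(19) = 19 − 1 = 18.
φ(23) = 23 − 1 = 22.
Multiply: 16 · 18 · 22 = 6336.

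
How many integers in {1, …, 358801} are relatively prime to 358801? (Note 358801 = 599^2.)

358202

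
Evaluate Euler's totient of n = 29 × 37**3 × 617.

φ(906334129) = 906334129 · (1 − 1/29) · (1 − 1/37) · (1 − 1/617)
       = 906334129 · 620928/662041 = 850050432.

850050432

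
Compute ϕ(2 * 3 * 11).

φ(2) = 2 − 1 = 1.
φ(3) = 3 − 1 = 2.
φ(11) = 11 − 1 = 10.
Multiply: 1 · 2 · 10 = 20.

20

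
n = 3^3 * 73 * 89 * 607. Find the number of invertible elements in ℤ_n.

69113088

φ(3^3) = 3^3 − 3^2 = 27 − 9 = 18.
φ(73) = 73 − 1 = 72.
φ(89) = 89 − 1 = 88.
φ(607) = 607 − 1 = 606.
Multiply: 18 · 72 · 88 · 606 = 69113088.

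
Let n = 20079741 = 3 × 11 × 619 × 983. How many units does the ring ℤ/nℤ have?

12137520

φ(3) = 3 − 1 = 2.
φ(11) = 11 − 1 = 10.
φ(619) = 619 − 1 = 618.
φ(983) = 983 − 1 = 982.
φ(20079741) = 2 × 10 × 618 × 982 = 12137520.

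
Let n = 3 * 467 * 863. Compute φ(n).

803384

φ(1209063) = 1209063 · (1 − 1/3) · (1 − 1/467) · (1 − 1/863)
       = 1209063 · 803384/1209063 = 803384.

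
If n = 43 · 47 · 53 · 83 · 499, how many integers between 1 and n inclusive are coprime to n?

4102547904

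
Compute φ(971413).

846720

First factor: 971413 = 19 × 29 × 41 × 43.
φ(19) = 19 − 1 = 18.
φ(29) = 29 − 1 = 28.
φ(41) = 41 − 1 = 40.
φ(43) = 43 − 1 = 42.
φ(971413) = 18 × 28 × 40 × 42 = 846720.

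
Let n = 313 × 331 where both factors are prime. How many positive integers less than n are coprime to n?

102960

φ(103603) = 103603 · (1 − 1/313) · (1 − 1/331)
       = 103603 · 102960/103603 = 102960.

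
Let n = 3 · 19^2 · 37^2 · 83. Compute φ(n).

φ(3) = 3 − 1 = 2.
φ(19^2) = 19^2 − 19^1 = 361 − 19 = 342.
φ(37^2) = 37^1·(37−1) = 37·36 = 1332.
φ(83) = 83 − 1 = 82.
φ(123058041) = 2 × 342 × 1332 × 82 = 74709216.

74709216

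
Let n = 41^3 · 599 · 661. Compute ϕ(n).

φ(41^3) = 41^2·(41−1) = 1681·40 = 67240.
φ(599) = 599 − 1 = 598.
φ(661) = 661 − 1 = 660.
φ(27288511819) = 67240 × 598 × 660 = 26538283200.

26538283200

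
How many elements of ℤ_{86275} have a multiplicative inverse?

53760

First factor: 86275 = 5**2 × 7 × 17 × 29.
φ(5^2) = 5^1·(5−1) = 5·4 = 20.
φ(7) = 7 − 1 = 6.
φ(17) = 17 − 1 = 16.
φ(29) = 29 − 1 = 28.
φ(86275) = 20 × 6 × 16 × 28 = 53760.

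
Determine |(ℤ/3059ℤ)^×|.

Factor 3059: 3059 = 7 · 19 · 23.
φ(3059) = 3059 · (1 − 1/7) · (1 − 1/19) · (1 − 1/23)
       = 3059 · 2376/3059 = 2376.

2376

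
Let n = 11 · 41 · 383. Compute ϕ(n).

152800

φ(172733) = 172733 · (1 − 1/11) · (1 − 1/41) · (1 − 1/383)
       = 172733 · 152800/172733 = 152800.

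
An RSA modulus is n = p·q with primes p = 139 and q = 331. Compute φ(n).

φ(n) = (p − 1)(q − 1) = (139−1)(331−1) = 138·330 = 45540.

45540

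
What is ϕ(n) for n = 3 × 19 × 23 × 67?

52272

φ(87837) = 87837 · (1 − 1/3) · (1 − 1/19) · (1 − 1/23) · (1 − 1/67)
       = 87837 · 52272/87837 = 52272.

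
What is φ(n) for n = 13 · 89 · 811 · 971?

φ(13) = 13 − 1 = 12.
φ(89) = 89 − 1 = 88.
φ(811) = 811 − 1 = 810.
φ(971) = 971 − 1 = 970.
Since φ is multiplicative, φ(911115517) = 12 · 88 · 810 · 970 = 829699200.

829699200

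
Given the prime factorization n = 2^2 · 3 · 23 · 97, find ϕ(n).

8448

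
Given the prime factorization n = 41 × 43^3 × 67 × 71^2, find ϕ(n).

φ(1100983279889) = 1100983279889 · (1 − 1/41) · (1 − 1/43) · (1 − 1/67) · (1 − 1/71)
       = 1100983279889 · 7761600/8386591 = 1018935086400.

1018935086400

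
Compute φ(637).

First factor: 637 = 7**2 × 13.
φ(637) = 637 · (1 − 1/7) · (1 − 1/13)
       = 637 · 72/91 = 504.

504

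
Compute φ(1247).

1176

Prime factorization: 1247 = 29 × 43.
φ(1247) = 1247 · (1 − 1/29) · (1 − 1/43)
       = 1247 · 1176/1247 = 1176.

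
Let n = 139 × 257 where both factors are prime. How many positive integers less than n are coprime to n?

35328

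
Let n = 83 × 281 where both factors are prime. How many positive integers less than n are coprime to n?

22960

φ(23323) = 23323 · (1 − 1/83) · (1 − 1/281)
       = 23323 · 22960/23323 = 22960.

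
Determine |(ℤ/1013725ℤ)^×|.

739200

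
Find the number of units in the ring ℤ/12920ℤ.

4608

First factor: 12920 = 2^3 × 5 × 17 × 19.
φ(12920) = 12920 · (1 − 1/2) · (1 − 1/5) · (1 − 1/17) · (1 − 1/19)
       = 12920 · 1152/3230 = 4608.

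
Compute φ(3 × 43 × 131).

φ(16899) = 16899 · (1 − 1/3) · (1 − 1/43) · (1 − 1/131)
       = 16899 · 10920/16899 = 10920.

10920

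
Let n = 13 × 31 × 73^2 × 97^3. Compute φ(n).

φ(13) = 13 − 1 = 12.
φ(31) = 31 − 1 = 30.
φ(73^2) = 73^2 − 73^1 = 5329 − 73 = 5256.
φ(97^3) = 97^3 − 97^2 = 912673 − 9409 = 903264.
Since φ is multiplicative, φ(1960044670051) = 12 · 30 · 5256 · 903264 = 1709120010240.

1709120010240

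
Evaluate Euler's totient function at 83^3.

564898

φ(571787) = 571787 · (1 − 1/83)
       = 571787 · 82/83 = 564898.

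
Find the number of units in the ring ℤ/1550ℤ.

1550 = 2 · 5^2 · 31.
φ(2) = 2 − 1 = 1.
φ(5^2) = 5^1·(5−1) = 5·4 = 20.
φ(31) = 31 − 1 = 30.
Since φ is multiplicative, φ(1550) = 1 · 20 · 30 = 600.

600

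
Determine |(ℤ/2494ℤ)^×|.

1176

2494 = 2 · 29 · 43.
φ(2) = 2 − 1 = 1.
φ(29) = 29 − 1 = 28.
φ(43) = 43 − 1 = 42.
Since φ is multiplicative, φ(2494) = 1 · 28 · 42 = 1176.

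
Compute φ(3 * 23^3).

φ(36501) = 36501 · (1 − 1/3) · (1 − 1/23)
       = 36501 · 44/69 = 23276.

23276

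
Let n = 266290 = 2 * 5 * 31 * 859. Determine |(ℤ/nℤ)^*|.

φ(2) = 2 − 1 = 1.
φ(5) = 5 − 1 = 4.
φ(31) = 31 − 1 = 30.
φ(859) = 859 − 1 = 858.
Multiply: 1 · 4 · 30 · 858 = 102960.

102960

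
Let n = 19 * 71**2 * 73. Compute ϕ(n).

φ(6991867) = 6991867 · (1 − 1/19) · (1 − 1/71) · (1 − 1/73)
       = 6991867 · 90720/98477 = 6441120.

6441120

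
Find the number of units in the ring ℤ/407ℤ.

Factor 407: 407 = 11 · 37.
φ(11) = 11 − 1 = 10.
φ(37) = 37 − 1 = 36.
φ(407) = 10 × 36 = 360.

360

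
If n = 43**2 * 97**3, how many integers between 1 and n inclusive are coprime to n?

1631294784

φ(43^2) = 43^2 − 43^1 = 1849 − 43 = 1806.
φ(97^3) = 97^3 − 97^2 = 912673 − 9409 = 903264.
Since φ is multiplicative, φ(1687532377) = 1806 · 903264 = 1631294784.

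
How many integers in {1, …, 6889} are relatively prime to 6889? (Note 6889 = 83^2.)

6806

φ(6889) = 6889 · (1 − 1/83)
       = 6889 · 82/83 = 6806.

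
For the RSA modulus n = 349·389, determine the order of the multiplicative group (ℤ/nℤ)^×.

φ(n) = (p − 1)(q − 1) = (349−1)(389−1) = 348·388 = 135024.

135024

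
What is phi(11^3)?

1210

φ(11^3) = 11^2·(11−1) = 121·10 = 1210.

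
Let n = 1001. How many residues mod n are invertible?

720

Factor 1001: 1001 = 7 * 11 * 13.
φ(1001) = 1001 · (1 − 1/7) · (1 − 1/11) · (1 − 1/13)
       = 1001 · 720/1001 = 720.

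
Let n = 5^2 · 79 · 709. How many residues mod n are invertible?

1104480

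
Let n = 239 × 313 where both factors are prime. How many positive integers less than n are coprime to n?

φ(pq) = (p−1)(q−1) = 238 · 312 = 74256.

74256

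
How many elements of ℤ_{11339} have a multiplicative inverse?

Prime factorization: 11339 = 17 · 23 · 29.
φ(17) = 17 − 1 = 16.
φ(23) = 23 − 1 = 22.
φ(29) = 29 − 1 = 28.
Multiply: 16 · 22 · 28 = 9856.

9856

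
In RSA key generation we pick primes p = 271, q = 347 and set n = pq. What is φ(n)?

93420

For distinct primes, φ(pq) = (p−1)(q−1) = 270 × 346 = 93420.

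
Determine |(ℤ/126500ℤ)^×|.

44000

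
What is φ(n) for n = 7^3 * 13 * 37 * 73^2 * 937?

624830588928

φ(7^3) = 7^3 − 7^2 = 343 − 49 = 294.
φ(13) = 13 − 1 = 12.
φ(37) = 37 − 1 = 36.
φ(73^2) = 73^2 − 73^1 = 5329 − 73 = 5256.
φ(937) = 937 − 1 = 936.
φ(823805159359) = 294 × 12 × 36 × 5256 × 936 = 624830588928.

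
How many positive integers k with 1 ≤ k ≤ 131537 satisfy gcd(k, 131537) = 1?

131537 = 7 · 19 · 23 · 43.
φ(7) = 7 − 1 = 6.
φ(19) = 19 − 1 = 18.
φ(23) = 23 − 1 = 22.
φ(43) = 43 − 1 = 42.
φ(131537) = 6 × 18 × 22 × 42 = 99792.

99792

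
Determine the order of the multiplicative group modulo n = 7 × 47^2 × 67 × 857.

732866112

φ(887869997) = 887869997 · (1 − 1/7) · (1 − 1/47) · (1 − 1/67) · (1 − 1/857)
       = 887869997 · 15592896/18890851 = 732866112.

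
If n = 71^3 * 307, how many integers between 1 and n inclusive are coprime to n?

107978220

φ(71^3) = 71^3 − 71^2 = 357911 − 5041 = 352870.
φ(307) = 307 − 1 = 306.
Multiply: 352870 · 306 = 107978220.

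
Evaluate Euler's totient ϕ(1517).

1440

First factor: 1517 = 37 × 41.
φ(1517) = 1517 · (1 − 1/37) · (1 − 1/41)
       = 1517 · 1440/1517 = 1440.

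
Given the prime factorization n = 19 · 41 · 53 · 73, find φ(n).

φ(3013951) = 3013951 · (1 − 1/19) · (1 − 1/41) · (1 − 1/53) · (1 − 1/73)
       = 3013951 · 2695680/3013951 = 2695680.

2695680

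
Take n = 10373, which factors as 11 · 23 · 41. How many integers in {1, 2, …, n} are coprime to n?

8800

φ(10373) = 10373 · (1 − 1/11) · (1 − 1/23) · (1 − 1/41)
       = 10373 · 8800/10373 = 8800.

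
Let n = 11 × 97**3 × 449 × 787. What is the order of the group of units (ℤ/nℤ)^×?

3180645457920

φ(11) = 11 − 1 = 10.
φ(97^3) = 97^2·(97−1) = 9409·96 = 903264.
φ(449) = 449 − 1 = 448.
φ(787) = 787 − 1 = 786.
Since φ is multiplicative, φ(3547553562289) = 10 · 903264 · 448 · 786 = 3180645457920.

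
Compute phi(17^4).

78608

φ(83521) = 83521 · (1 − 1/17)
       = 83521 · 16/17 = 78608.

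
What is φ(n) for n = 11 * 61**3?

φ(11) = 11 − 1 = 10.
φ(61^3) = 61^3 − 61^2 = 226981 − 3721 = 223260.
Multiply: 10 · 223260 = 2232600.

2232600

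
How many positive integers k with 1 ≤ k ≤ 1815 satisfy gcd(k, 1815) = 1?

880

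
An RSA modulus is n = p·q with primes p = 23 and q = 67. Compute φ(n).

1452

φ(1541) = 1541 · (1 − 1/23) · (1 − 1/67)
       = 1541 · 1452/1541 = 1452.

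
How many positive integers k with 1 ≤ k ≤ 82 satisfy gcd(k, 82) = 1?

40

First factor: 82 = 2 · 41.
φ(82) = 82 · (1 − 1/2) · (1 − 1/41)
       = 82 · 40/82 = 40.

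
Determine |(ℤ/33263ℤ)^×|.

33263 = 29 * 31 * 37.
φ(29) = 29 − 1 = 28.
φ(31) = 31 − 1 = 30.
φ(37) = 37 − 1 = 36.
Since φ is multiplicative, φ(33263) = 28 · 30 · 36 = 30240.

30240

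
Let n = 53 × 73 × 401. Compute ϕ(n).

φ(1551469) = 1551469 · (1 − 1/53) · (1 − 1/73) · (1 − 1/401)
       = 1551469 · 1497600/1551469 = 1497600.

1497600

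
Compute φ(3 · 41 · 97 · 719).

5514240

φ(8578389) = 8578389 · (1 − 1/3) · (1 − 1/41) · (1 − 1/97) · (1 − 1/719)
       = 8578389 · 5514240/8578389 = 5514240.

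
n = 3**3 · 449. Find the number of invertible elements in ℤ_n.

φ(12123) = 12123 · (1 − 1/3) · (1 − 1/449)
       = 12123 · 896/1347 = 8064.

8064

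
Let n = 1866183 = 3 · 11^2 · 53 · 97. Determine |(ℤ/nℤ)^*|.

1098240

φ(3) = 3 − 1 = 2.
φ(11^2) = 11^2 − 11^1 = 121 − 11 = 110.
φ(53) = 53 − 1 = 52.
φ(97) = 97 − 1 = 96.
φ(1866183) = 2 × 110 × 52 × 96 = 1098240.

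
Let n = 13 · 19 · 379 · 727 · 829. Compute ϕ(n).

49080898944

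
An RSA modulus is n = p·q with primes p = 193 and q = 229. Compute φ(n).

φ(n) = (p − 1)(q − 1) = (193−1)(229−1) = 192·228 = 43776.

43776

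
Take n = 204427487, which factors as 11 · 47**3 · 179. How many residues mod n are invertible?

φ(11) = 11 − 1 = 10.
φ(47^3) = 47^2·(47−1) = 2209·46 = 101614.
φ(179) = 179 − 1 = 178.
Multiply: 10 · 101614 · 178 = 180872920.

180872920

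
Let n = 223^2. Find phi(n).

49506

φ(49729) = 49729 · (1 − 1/223)
       = 49729 · 222/223 = 49506.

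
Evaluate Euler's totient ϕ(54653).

50400

Prime factorization: 54653 = 31 · 41 · 43.
φ(31) = 31 − 1 = 30.
φ(41) = 41 − 1 = 40.
φ(43) = 43 − 1 = 42.
φ(54653) = 30 × 40 × 42 = 50400.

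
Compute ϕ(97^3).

903264

φ(912673) = 912673 · (1 − 1/97)
       = 912673 · 96/97 = 903264.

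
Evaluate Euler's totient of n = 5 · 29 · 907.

101472

φ(131515) = 131515 · (1 − 1/5) · (1 − 1/29) · (1 − 1/907)
       = 131515 · 101472/131515 = 101472.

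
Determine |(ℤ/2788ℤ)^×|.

1280

2788 = 2**2 · 17 · 41.
φ(2^2) = 2^2 − 2^1 = 4 − 2 = 2.
φ(17) = 17 − 1 = 16.
φ(41) = 41 − 1 = 40.
Multiply: 2 · 16 · 40 = 1280.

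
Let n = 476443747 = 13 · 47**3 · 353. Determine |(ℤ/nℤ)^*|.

φ(13) = 13 − 1 = 12.
φ(47^3) = 47^3 − 47^2 = 103823 − 2209 = 101614.
φ(353) = 353 − 1 = 352.
Multiply: 12 · 101614 · 352 = 429217536.

429217536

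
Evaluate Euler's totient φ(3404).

Factor 3404: 3404 = 2^2 × 23 × 37.
φ(2^2) = 2^2 − 2^1 = 4 − 2 = 2.
φ(23) = 23 − 1 = 22.
φ(37) = 37 − 1 = 36.
φ(3404) = 2 × 22 × 36 = 1584.

1584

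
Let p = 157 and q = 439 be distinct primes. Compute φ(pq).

68328

For distinct primes, φ(pq) = (p−1)(q−1) = 156 × 438 = 68328.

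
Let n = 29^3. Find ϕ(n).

23548

φ(29^3) = 29^3 − 29^2 = 24389 − 841 = 23548.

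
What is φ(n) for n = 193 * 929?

178176

φ(193) = 193 − 1 = 192.
φ(929) = 929 − 1 = 928.
φ(179297) = 192 × 928 = 178176.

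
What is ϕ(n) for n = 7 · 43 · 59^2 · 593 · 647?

329787940608

φ(402003184051) = 402003184051 · (1 − 1/7) · (1 − 1/43) · (1 − 1/59) · (1 − 1/593) · (1 − 1/647)
       = 402003184051 · 5589626112/6813613289 = 329787940608.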